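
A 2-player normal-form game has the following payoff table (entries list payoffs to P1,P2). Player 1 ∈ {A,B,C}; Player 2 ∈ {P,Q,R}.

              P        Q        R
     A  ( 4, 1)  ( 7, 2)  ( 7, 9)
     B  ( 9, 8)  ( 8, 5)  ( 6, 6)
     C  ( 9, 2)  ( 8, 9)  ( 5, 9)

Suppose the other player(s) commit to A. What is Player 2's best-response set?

P2 best: {R}

u_2(P vs A) = 1
u_2(Q vs A) = 2
u_2(R vs A) = 9
max payoff 9 at {R}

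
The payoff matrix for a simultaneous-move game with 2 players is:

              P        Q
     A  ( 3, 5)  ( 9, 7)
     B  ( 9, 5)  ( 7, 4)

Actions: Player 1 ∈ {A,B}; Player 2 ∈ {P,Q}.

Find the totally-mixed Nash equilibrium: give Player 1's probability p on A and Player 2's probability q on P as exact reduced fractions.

P1 indiff ⇒ q·3+(1-q)·9 = q·9+(1-q)·7 ⇒ q(-6) = (1-q)(-2) ⇒ q = 1/4
P2 indiff ⇒ p·5+(1-p)·5 = p·7+(1-p)·4 ⇒ p(-2) = (1-p)(-1) ⇒ p = 1/3

P1 mixes 1/3 on A; P2 mixes 1/4 on P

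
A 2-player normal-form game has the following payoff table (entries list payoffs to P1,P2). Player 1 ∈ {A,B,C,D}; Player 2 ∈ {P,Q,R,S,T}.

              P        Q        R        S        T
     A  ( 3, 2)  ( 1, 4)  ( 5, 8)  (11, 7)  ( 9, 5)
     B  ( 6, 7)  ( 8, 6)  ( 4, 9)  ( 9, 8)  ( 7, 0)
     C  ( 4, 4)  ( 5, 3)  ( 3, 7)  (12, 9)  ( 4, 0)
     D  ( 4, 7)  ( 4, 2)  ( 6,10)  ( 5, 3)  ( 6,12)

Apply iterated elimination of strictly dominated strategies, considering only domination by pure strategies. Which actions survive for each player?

Remaining: P1:{A,C,D} P2:{R,S,T}

P2 drop P (R beats it: A:8>2 B:9>7 C:7>4 D:10>7)
P2 drop Q (R beats it: A:8>4 B:9>6 C:7>3 D:10>2)
P1 drop B (A beats it: R:5>4 S:11>9 T:9>7)
P1→{A,C,D} P2→{R,S,T}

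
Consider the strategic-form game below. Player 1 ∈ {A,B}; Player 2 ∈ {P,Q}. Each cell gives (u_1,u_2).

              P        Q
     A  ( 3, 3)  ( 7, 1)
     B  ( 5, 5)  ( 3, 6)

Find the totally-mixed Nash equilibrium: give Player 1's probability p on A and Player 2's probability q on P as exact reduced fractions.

p=1/3, q=2/3

P1 indiff ⇒ q·3+(1-q)·7 = q·5+(1-q)·3 ⇒ q(-2) = (1-q)(-4) ⇒ q = 2/3
P2 indiff ⇒ p·3+(1-p)·5 = p·1+(1-p)·6 ⇒ p(2) = (1-p)(1) ⇒ p = 1/3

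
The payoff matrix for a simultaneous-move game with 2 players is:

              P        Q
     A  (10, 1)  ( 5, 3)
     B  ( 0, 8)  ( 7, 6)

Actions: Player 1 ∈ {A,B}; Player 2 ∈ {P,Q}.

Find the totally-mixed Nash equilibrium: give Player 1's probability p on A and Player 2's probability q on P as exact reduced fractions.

P1 mixes 1/2 on A; P2 mixes 1/6 on P

P1 indiff ⇒ q·10+(1-q)·5 = q·0+(1-q)·7 ⇒ q(10) = (1-q)(2) ⇒ q = 1/6
P2 indiff ⇒ p·1+(1-p)·8 = p·3+(1-p)·6 ⇒ p(-2) = (1-p)(-2) ⇒ p = 1/2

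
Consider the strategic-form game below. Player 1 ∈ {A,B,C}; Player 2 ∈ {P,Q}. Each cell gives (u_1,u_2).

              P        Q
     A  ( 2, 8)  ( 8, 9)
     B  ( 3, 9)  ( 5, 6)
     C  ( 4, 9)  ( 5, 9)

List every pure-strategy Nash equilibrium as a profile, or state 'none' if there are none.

NE set: (A,Q), (C,P)

(A,P): not NE [P1→C gives 4>2; P2→Q gives 9>8]
(A,Q): NE
(B,P): not NE [P1→C gives 4>3]
(B,Q): not NE [P1→A gives 8>5; P2→P gives 9>6]
(C,P): NE
(C,Q): not NE [P1→A gives 8>5]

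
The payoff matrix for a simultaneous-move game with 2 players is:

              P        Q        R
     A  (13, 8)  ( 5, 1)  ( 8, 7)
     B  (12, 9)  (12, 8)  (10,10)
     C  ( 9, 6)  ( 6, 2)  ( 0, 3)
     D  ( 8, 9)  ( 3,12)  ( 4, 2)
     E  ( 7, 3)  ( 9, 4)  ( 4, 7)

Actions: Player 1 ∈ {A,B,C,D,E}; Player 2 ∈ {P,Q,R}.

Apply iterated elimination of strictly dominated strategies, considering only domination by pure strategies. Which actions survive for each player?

Survivors P1:{A,B} P2:{P,R}

P1 drop C (B beats it: P:12>9 Q:12>6 R:10>0)
P1 drop D (A beats it: P:13>8 Q:5>3 R:8>4)
P1 drop E (B beats it: P:12>7 Q:12>9 R:10>4)
P2 drop Q (P beats it: A:8>1 B:9>8)
P1→{A,B} P2→{P,R}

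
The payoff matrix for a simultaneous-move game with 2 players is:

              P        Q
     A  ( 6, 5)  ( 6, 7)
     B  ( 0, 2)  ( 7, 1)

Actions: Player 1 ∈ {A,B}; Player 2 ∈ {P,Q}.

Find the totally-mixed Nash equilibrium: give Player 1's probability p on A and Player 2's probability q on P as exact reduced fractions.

P1 indiff ⇒ q·6+(1-q)·6 = q·0+(1-q)·7 ⇒ q(6) = (1-q)(1) ⇒ q = 1/7
P2 indiff ⇒ p·5+(1-p)·2 = p·7+(1-p)·1 ⇒ p(-2) = (1-p)(-1) ⇒ p = 1/3

(p,q) = (1/3, 1/7)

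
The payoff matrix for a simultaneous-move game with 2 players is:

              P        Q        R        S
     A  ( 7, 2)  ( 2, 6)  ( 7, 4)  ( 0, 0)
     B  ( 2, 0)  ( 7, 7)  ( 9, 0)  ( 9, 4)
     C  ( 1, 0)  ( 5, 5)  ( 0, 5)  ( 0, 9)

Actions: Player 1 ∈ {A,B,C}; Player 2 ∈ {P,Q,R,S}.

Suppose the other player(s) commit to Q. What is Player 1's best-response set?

argmax u_1 = {B}

u_1(A vs Q) = 2
u_1(B vs Q) = 7
u_1(C vs Q) = 5
max payoff 7 at {B}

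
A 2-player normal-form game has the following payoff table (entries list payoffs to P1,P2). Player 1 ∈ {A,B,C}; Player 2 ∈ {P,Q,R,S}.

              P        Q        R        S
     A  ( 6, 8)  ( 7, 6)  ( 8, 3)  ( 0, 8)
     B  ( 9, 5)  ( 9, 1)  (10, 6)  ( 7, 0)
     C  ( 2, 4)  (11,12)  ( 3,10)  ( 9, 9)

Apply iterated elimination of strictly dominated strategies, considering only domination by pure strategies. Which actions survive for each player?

Remaining: P1:{B,C} P2:{Q,R}

P1 drop A (B beats it: P:9>6 Q:9>7 R:10>8 S:7>0)
P2 drop P (R beats it: B:6>5 C:10>4)
P2 drop S (Q beats it: B:1>0 C:12>9)
P1→{B,C} P2→{Q,R}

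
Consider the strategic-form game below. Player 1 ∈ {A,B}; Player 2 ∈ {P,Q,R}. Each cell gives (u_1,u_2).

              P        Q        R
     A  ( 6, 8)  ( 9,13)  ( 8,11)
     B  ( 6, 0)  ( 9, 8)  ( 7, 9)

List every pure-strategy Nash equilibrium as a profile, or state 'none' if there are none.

NE set: (A,Q)

(A,P): not NE [P2→Q gives 13>8]
(A,Q): NE
(A,R): not NE [P2→Q gives 13>11]
(B,P): not NE [P2→R gives 9>0]
(B,Q): not NE [P2→R gives 9>8]
(B,R): not NE [P1→A gives 8>7]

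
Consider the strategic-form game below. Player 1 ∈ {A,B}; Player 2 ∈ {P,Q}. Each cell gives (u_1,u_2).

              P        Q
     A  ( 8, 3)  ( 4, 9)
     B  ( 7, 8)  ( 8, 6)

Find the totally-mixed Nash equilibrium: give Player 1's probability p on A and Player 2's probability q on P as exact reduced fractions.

(p,q) = (1/4, 4/5)

P1 indiff ⇒ q·8+(1-q)·4 = q·7+(1-q)·8 ⇒ q(1) = (1-q)(4) ⇒ q = 4/5
P2 indiff ⇒ p·3+(1-p)·8 = p·9+(1-p)·6 ⇒ p(-6) = (1-p)(-2) ⇒ p = 1/4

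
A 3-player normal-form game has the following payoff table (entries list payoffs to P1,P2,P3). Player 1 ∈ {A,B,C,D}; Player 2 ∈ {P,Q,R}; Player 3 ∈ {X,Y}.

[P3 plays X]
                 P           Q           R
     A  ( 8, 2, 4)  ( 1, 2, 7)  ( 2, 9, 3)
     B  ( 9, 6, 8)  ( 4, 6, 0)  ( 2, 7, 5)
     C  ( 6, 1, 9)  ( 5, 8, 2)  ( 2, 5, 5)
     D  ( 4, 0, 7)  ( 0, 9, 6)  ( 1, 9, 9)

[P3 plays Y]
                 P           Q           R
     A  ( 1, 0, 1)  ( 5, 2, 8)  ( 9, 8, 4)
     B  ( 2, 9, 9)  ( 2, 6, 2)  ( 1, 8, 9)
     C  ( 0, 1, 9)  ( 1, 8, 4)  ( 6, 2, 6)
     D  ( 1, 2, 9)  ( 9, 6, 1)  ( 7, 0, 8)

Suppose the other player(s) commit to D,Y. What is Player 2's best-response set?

BR_2 = {Q}

u_2(P vs D,Y) = 2
u_2(Q vs D,Y) = 6
u_2(R vs D,Y) = 0
max payoff 6 at {Q}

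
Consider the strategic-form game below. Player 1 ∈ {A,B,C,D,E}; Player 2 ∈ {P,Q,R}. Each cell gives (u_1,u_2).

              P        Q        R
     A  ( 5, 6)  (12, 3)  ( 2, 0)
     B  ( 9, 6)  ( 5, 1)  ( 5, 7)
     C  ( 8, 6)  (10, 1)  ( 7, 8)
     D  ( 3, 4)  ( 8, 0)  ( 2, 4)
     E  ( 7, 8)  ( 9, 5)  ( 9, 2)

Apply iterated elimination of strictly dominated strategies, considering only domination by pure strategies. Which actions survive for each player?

Remaining: P1:{B,C,E} P2:{P,R}

P1 drop D (C beats it: P:8>3 Q:10>8 R:7>2)
P2 drop Q (P beats it: A:6>3 B:6>1 C:6>1 E:8>5)
P1 drop A (B beats it: P:9>5 R:5>2)
P1→{B,C,E} P2→{P,R}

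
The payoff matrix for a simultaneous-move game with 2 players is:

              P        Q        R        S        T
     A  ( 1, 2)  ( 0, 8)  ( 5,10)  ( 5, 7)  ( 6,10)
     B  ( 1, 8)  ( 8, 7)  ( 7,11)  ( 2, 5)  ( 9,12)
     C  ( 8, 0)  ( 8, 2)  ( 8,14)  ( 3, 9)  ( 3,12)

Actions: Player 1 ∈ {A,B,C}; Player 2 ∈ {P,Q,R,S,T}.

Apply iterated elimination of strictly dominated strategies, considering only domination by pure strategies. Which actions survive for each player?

P2 drop P (R beats it: A:10>2 B:11>8 C:14>0)
P2 drop Q (R beats it: A:10>8 B:11>7 C:14>2)
P2 drop S (R beats it: A:10>7 B:11>5 C:14>9)
P1 drop A (B beats it: R:7>5 T:9>6)
P1→{B,C} P2→{R,T}

IESDS → P1:{B,C} P2:{R,T}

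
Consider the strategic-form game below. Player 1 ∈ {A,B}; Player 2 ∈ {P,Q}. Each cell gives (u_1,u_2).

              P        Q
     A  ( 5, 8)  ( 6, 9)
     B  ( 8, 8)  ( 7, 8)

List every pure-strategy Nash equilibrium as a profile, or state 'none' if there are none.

(A,P): not NE [P1→B gives 8>5; P2→Q gives 9>8]
(A,Q): not NE [P1→B gives 7>6]
(B,P): NE
(B,Q): NE

PSNE = {(B,P), (B,Q)}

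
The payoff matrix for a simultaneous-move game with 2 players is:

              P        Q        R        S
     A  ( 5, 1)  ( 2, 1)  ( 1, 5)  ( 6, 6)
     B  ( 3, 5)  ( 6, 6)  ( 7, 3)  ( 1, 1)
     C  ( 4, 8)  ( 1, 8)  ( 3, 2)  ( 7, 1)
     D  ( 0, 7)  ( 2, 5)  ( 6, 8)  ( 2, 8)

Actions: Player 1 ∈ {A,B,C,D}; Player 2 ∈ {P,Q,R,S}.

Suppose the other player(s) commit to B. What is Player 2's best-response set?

u_2(P vs B) = 5
u_2(Q vs B) = 6
u_2(R vs B) = 3
u_2(S vs B) = 1
max payoff 6 at {Q}

BR_2 = {Q}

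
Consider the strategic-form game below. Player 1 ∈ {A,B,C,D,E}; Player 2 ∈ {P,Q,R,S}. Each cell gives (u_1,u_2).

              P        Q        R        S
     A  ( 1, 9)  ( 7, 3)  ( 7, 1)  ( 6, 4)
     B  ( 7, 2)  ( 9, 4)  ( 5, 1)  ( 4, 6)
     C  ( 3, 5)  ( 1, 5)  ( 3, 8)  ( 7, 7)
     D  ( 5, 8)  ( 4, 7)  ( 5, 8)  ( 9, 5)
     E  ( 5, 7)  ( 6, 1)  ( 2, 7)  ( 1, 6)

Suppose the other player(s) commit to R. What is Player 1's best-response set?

u_1(A vs R) = 7
u_1(B vs R) = 5
u_1(C vs R) = 3
u_1(D vs R) = 5
u_1(E vs R) = 2
max payoff 7 at {A}

BR_1 = {A}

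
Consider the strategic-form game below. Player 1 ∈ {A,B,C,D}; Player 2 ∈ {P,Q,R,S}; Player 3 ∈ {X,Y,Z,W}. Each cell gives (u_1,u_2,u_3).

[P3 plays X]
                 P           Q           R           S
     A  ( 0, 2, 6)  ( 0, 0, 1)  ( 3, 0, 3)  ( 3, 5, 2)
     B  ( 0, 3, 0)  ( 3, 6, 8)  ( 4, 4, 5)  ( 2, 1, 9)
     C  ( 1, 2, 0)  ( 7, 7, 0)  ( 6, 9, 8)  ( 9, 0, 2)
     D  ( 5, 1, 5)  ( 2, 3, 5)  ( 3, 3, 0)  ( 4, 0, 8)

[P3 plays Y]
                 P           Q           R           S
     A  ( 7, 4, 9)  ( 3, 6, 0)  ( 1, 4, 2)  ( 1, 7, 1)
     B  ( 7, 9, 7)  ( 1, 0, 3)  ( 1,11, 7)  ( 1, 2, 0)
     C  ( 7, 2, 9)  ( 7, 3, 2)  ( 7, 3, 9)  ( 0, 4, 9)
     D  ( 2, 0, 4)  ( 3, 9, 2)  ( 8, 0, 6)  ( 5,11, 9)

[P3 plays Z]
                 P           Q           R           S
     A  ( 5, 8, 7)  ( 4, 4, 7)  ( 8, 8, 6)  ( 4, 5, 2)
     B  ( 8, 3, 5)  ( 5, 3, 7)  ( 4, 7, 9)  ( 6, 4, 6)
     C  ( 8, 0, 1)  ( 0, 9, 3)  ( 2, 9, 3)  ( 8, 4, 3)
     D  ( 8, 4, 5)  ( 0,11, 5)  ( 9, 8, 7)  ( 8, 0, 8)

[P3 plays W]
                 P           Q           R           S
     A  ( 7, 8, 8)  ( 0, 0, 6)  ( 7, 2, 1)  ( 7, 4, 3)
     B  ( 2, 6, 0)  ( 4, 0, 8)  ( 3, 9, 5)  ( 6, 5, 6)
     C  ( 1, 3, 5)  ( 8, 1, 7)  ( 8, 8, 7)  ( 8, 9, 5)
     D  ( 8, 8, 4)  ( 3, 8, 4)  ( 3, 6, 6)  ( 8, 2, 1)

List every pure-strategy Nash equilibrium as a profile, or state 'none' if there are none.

NE set: (D,S,Y)

(A,P,X): not NE [P1→D gives 5>0; P2→S gives 5>2; P3→Y gives 9>6]
(A,P,Y): not NE [P2→S gives 7>4]
(A,P,Z): not NE [P1→D gives 8>5; P3→Y gives 9>7]
(A,P,W): not NE [P1→D gives 8>7; P3→Y gives 9>8]
(A,Q,X): not NE [P1→C gives 7>0; P2→S gives 5>0; P3→Z gives 7>1]
(A,Q,Y): not NE [P1→C gives 7>3; P2→S gives 7>6; P3→Z gives 7>0]
(A,Q,Z): not NE [P1→B gives 5>4; P2→R gives 8>4]
(A,Q,W): not NE [P1→C gives 8>0; P2→P gives 8>0; P3→Z gives 7>6]
(A,R,X): not NE [P1→C gives 6>3; P2→S gives 5>0; P3→Z gives 6>3]
(A,R,Y): not NE [P1→D gives 8>1; P2→S gives 7>4; P3→Z gives 6>2]
(A,R,Z): not NE [P1→D gives 9>8]
(A,R,W): not NE [P1→C gives 8>7; P2→P gives 8>2; P3→Z gives 6>1]
(A,S,X): not NE [P1→C gives 9>3; P3→W gives 3>2]
(A,S,Y): not NE [P1→D gives 5>1; P3→W gives 3>1]
(A,S,Z): not NE [P1→D gives 8>4; P2→R gives 8>5; P3→W gives 3>2]
(A,S,W): not NE [P1→D gives 8>7; P2→P gives 8>4]
(B,P,X): not NE [P1→D gives 5>0; P2→Q gives 6>3; P3→Y gives 7>0]
(B,P,Y): not NE [P2→R gives 11>9]
(B,P,Z): not NE [P2→R gives 7>3; P3→Y gives 7>5]
(B,P,W): not NE [P1→D gives 8>2; P2→R gives 9>6; P3→Y gives 7>0]
(B,Q,X): not NE [P1→C gives 7>3]
(B,Q,Y): not NE [P1→C gives 7>1; P2→R gives 11>0; P3→W gives 8>3]
(B,Q,Z): not NE [P2→R gives 7>3; P3→W gives 8>7]
(B,Q,W): not NE [P1→C gives 8>4; P2→R gives 9>0]
(B,R,X): not NE [P1→C gives 6>4; P2→Q gives 6>4; P3→Z gives 9>5]
(B,R,Y): not NE [P1→D gives 8>1; P3→Z gives 9>7]
(B,R,Z): not NE [P1→D gives 9>4]
(B,R,W): not NE [P1→C gives 8>3; P3→Z gives 9>5]
(B,S,X): not NE [P1→C gives 9>2; P2→Q gives 6>1]
(B,S,Y): not NE [P1→D gives 5>1; P2→R gives 11>2; P3→X gives 9>0]
(B,S,Z): not NE [P1→D gives 8>6; P2→R gives 7>4; P3→X gives 9>6]
(B,S,W): not NE [P1→D gives 8>6; P2→R gives 9>5; P3→X gives 9>6]
(C,P,X): not NE [P1→D gives 5>1; P2→R gives 9>2; P3→Y gives 9>0]
(C,P,Y): not NE [P2→S gives 4>2]
(C,P,Z): not NE [P2→R gives 9>0; P3→Y gives 9>1]
(C,P,W): not NE [P1→D gives 8>1; P2→S gives 9>3; P3→Y gives 9>5]
(C,Q,X): not NE [P2→R gives 9>7; P3→W gives 7>0]
(C,Q,Y): not NE [P2→S gives 4>3; P3→W gives 7>2]
(C,Q,Z): not NE [P1→B gives 5>0; P3→W gives 7>3]
(C,Q,W): not NE [P2→S gives 9>1]
(C,R,X): not NE [P3→Y gives 9>8]
(C,R,Y): not NE [P1→D gives 8>7; P2→S gives 4>3]
(C,R,Z): not NE [P1→D gives 9>2; P3→Y gives 9>3]
(C,R,W): not NE [P2→S gives 9>8; P3→Y gives 9>7]
(C,S,X): not NE [P2→R gives 9>0; P3→Y gives 9>2]
(C,S,Y): not NE [P1→D gives 5>0]
(C,S,Z): not NE [P2→R gives 9>4; P3→Y gives 9>3]
(C,S,W): not NE [P3→Y gives 9>5]
(D,P,X): not NE [P2→R gives 3>1]
(D,P,Y): not NE [P1→C gives 7>2; P2→S gives 11>0; P3→Z gives 5>4]
(D,P,Z): not NE [P2→Q gives 11>4]
(D,P,W): not NE [P3→Z gives 5>4]
(D,Q,X): not NE [P1→C gives 7>2]
(D,Q,Y): not NE [P1→C gives 7>3; P2→S gives 11>9; P3→Z gives 5>2]
(D,Q,Z): not NE [P1→B gives 5>0]
(D,Q,W): not NE [P1→C gives 8>3; P3→Z gives 5>4]
(D,R,X): not NE [P1→C gives 6>3; P3→Z gives 7>0]
(D,R,Y): not NE [P2→S gives 11>0; P3→Z gives 7>6]
(D,R,Z): not NE [P2→Q gives 11>8]
(D,R,W): not NE [P1→C gives 8>3; P2→Q gives 8>6; P3→Z gives 7>6]
(D,S,X): not NE [P1→C gives 9>4; P2→R gives 3>0; P3→Y gives 9>8]
(D,S,Y): NE
(D,S,Z): not NE [P2→Q gives 11>0; P3→Y gives 9>8]
(D,S,W): not NE [P2→Q gives 8>2; P3→Y gives 9>1]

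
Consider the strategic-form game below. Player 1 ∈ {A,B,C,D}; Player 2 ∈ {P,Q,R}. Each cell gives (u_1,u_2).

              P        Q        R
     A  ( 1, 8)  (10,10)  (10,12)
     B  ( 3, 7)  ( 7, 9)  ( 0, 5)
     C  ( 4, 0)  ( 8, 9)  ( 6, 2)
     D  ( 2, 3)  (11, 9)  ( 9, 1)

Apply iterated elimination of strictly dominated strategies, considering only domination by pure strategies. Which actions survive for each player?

P1 drop B (C beats it: P:4>3 Q:8>7 R:6>0)
P2 drop P (Q beats it: A:10>8 C:9>0 D:9>3)
P1 drop C (A beats it: Q:10>8 R:10>6)
P1→{A,D} P2→{Q,R}

IESDS → P1:{A,D} P2:{Q,R}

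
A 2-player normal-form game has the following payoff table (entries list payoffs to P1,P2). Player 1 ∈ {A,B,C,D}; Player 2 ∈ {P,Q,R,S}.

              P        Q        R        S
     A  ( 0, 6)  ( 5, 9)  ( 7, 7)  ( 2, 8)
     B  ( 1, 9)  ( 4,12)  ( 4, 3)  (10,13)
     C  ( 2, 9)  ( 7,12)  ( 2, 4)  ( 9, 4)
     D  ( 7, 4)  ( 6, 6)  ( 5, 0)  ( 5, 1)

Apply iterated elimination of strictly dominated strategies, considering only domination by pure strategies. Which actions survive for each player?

P2 drop P (Q beats it: A:9>6 B:12>9 C:12>9 D:6>4)
P2 drop R (Q beats it: A:9>7 B:12>3 C:12>4 D:6>0)
P1 drop A (C beats it: Q:7>5 S:9>2)
P1 drop D (C beats it: Q:7>6 S:9>5)
P1→{B,C} P2→{Q,S}

Remaining: P1:{B,C} P2:{Q,S}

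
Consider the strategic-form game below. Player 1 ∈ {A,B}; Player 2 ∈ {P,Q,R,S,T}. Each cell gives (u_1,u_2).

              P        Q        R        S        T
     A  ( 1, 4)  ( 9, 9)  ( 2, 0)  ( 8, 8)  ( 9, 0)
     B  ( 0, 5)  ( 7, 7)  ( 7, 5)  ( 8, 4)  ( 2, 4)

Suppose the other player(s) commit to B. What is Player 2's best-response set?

u_2(P vs B) = 5
u_2(Q vs B) = 7
u_2(R vs B) = 5
u_2(S vs B) = 4
u_2(T vs B) = 4
max payoff 7 at {Q}

argmax u_2 = {Q}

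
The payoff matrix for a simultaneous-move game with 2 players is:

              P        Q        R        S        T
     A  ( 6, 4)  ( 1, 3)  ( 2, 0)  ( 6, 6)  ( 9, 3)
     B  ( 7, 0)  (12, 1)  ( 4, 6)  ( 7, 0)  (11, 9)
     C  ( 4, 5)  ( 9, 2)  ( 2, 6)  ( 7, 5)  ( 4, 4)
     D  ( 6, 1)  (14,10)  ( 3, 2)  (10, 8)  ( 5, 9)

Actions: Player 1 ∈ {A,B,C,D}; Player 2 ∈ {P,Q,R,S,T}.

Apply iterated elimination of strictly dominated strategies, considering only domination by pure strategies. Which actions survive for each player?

IESDS → P1:{B,D} P2:{Q,T}

P1 drop A (B beats it: P:7>6 Q:12>1 R:4>2 S:7>6 T:11>9)
P1 drop C (D beats it: P:6>4 Q:14>9 R:3>2 S:10>7 T:5>4)
P2 drop P (Q beats it: B:1>0 D:10>1)
P2 drop R (T beats it: B:9>6 D:9>2)
P2 drop S (Q beats it: B:1>0 D:10>8)
P1→{B,D} P2→{Q,T}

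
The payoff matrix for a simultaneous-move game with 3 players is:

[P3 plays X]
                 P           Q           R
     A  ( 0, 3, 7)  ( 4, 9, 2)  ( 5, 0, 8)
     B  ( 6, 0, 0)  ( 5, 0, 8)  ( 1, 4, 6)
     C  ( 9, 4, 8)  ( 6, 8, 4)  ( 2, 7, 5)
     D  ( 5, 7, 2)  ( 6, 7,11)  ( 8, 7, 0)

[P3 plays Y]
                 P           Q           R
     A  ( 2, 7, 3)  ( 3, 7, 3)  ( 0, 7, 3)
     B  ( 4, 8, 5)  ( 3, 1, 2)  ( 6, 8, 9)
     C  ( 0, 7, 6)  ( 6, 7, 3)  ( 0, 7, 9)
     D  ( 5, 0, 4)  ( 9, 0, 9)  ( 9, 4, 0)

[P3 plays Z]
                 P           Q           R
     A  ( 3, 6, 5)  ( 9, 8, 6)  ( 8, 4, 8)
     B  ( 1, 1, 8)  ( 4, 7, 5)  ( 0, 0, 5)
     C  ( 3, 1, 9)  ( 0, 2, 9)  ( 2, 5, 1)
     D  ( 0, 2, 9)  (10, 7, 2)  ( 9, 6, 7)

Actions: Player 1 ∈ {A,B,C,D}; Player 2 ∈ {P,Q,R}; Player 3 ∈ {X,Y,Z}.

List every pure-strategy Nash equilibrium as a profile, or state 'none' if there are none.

(A,P,X): not NE [P1→C gives 9>0; P2→Q gives 9>3]
(A,P,Y): not NE [P1→D gives 5>2; P3→X gives 7>3]
(A,P,Z): not NE [P2→Q gives 8>6; P3→X gives 7>5]
(A,Q,X): not NE [P1→D gives 6>4; P3→Z gives 6>2]
(A,Q,Y): not NE [P1→D gives 9>3; P3→Z gives 6>3]
(A,Q,Z): not NE [P1→D gives 10>9]
(A,R,X): not NE [P1→D gives 8>5; P2→Q gives 9>0]
(A,R,Y): not NE [P1→D gives 9>0; P3→Z gives 8>3]
(A,R,Z): not NE [P1→D gives 9>8; P2→Q gives 8>4]
(B,P,X): not NE [P1→C gives 9>6; P2→R gives 4>0; P3→Z gives 8>0]
(B,P,Y): not NE [P1→D gives 5>4; P3→Z gives 8>5]
(B,P,Z): not NE [P1→C gives 3>1; P2→Q gives 7>1]
(B,Q,X): not NE [P1→D gives 6>5; P2→R gives 4>0]
(B,Q,Y): not NE [P1→D gives 9>3; P2→R gives 8>1; P3→X gives 8>2]
(B,Q,Z): not NE [P1→D gives 10>4; P3→X gives 8>5]
(B,R,X): not NE [P1→D gives 8>1; P3→Y gives 9>6]
(B,R,Y): not NE [P1→D gives 9>6]
(B,R,Z): not NE [P1→D gives 9>0; P2→Q gives 7>0; P3→Y gives 9>5]
(C,P,X): not NE [P2→Q gives 8>4; P3→Z gives 9>8]
(C,P,Y): not NE [P1→D gives 5>0; P3→Z gives 9>6]
(C,P,Z): not NE [P2→R gives 5>1]
(C,Q,X): not NE [P3→Z gives 9>4]
(C,Q,Y): not NE [P1→D gives 9>6; P3→Z gives 9>3]
(C,Q,Z): not NE [P1→D gives 10>0; P2→R gives 5>2]
(C,R,X): not NE [P1→D gives 8>2; P2→Q gives 8>7; P3→Y gives 9>5]
(C,R,Y): not NE [P1→D gives 9>0]
(C,R,Z): not NE [P1→D gives 9>2; P3→Y gives 9>1]
(D,P,X): not NE [P1→C gives 9>5; P3→Z gives 9>2]
(D,P,Y): not NE [P2→R gives 4>0; P3→Z gives 9>4]
(D,P,Z): not NE [P1→C gives 3>0; P2→Q gives 7>2]
(D,Q,X): NE
(D,Q,Y): not NE [P2→R gives 4>0; P3→X gives 11>9]
(D,Q,Z): not NE [P3→X gives 11>2]
(D,R,X): not NE [P3→Z gives 7>0]
(D,R,Y): not NE [P3→Z gives 7>0]
(D,R,Z): not NE [P2→Q gives 7>6]

Nash profiles: (D,Q,X)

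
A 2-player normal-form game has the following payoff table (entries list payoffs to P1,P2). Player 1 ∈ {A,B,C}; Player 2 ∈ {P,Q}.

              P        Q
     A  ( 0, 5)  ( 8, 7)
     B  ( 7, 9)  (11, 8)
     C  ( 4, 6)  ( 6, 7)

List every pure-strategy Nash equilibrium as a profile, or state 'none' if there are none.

Nash profiles: (B,P)

(A,P): not NE [P1→B gives 7>0; P2→Q gives 7>5]
(A,Q): not NE [P1→B gives 11>8]
(B,P): NE
(B,Q): not NE [P2→P gives 9>8]
(C,P): not NE [P1→B gives 7>4; P2→Q gives 7>6]
(C,Q): not NE [P1→B gives 11>6]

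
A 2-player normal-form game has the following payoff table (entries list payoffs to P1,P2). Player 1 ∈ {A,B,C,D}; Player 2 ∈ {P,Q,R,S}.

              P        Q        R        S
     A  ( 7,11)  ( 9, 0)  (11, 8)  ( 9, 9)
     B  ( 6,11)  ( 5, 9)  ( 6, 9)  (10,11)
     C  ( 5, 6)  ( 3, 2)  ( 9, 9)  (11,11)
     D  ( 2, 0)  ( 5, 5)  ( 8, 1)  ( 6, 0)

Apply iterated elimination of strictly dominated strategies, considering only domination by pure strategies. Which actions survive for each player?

P1 drop D (A beats it: P:7>2 Q:9>5 R:11>8 S:9>6)
P2 drop Q (P beats it: A:11>0 B:11>9 C:6>2)
P2 drop R (S beats it: A:9>8 B:11>9 C:11>9)
P1→{A,B,C} P2→{P,S}

Remaining: P1:{A,B,C} P2:{P,S}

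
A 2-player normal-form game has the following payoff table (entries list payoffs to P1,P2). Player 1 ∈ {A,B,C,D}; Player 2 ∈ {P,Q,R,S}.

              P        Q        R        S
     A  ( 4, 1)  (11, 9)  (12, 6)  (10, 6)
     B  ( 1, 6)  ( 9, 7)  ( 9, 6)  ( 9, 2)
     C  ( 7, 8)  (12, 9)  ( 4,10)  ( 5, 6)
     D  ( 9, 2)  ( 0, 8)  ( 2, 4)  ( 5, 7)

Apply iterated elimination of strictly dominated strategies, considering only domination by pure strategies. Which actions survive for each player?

Survivors P1:{A,C} P2:{Q,R}

P1 drop B (A beats it: P:4>1 Q:11>9 R:12>9 S:10>9)
P2 drop P (Q beats it: A:9>1 C:9>8 D:8>2)
P1 drop D (A beats it: Q:11>0 R:12>2 S:10>5)
P2 drop S (Q beats it: A:9>6 C:9>6)
P1→{A,C} P2→{Q,R}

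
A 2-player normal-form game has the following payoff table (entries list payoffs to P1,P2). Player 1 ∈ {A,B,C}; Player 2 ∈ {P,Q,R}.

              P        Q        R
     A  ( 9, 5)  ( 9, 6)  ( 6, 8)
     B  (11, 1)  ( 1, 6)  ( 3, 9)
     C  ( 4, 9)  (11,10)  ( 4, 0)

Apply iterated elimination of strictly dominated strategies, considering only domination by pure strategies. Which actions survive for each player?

Survivors P1:{A,C} P2:{Q,R}

P2 drop P (Q beats it: A:6>5 B:6>1 C:10>9)
P1 drop B (A beats it: Q:9>1 R:6>3)
P1→{A,C} P2→{Q,R}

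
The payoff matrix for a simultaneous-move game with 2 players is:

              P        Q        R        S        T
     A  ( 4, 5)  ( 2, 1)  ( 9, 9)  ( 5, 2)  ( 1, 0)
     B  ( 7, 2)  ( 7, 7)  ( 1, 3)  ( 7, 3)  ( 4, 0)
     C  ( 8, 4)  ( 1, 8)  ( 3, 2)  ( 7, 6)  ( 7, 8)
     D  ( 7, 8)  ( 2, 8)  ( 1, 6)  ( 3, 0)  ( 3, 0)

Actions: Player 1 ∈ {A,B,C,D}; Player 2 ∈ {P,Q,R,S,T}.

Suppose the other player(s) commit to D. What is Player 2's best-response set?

BR_2 = {P,Q}

u_2(P vs D) = 8
u_2(Q vs D) = 8
u_2(R vs D) = 6
u_2(S vs D) = 0
u_2(T vs D) = 0
max payoff 8 at {P,Q}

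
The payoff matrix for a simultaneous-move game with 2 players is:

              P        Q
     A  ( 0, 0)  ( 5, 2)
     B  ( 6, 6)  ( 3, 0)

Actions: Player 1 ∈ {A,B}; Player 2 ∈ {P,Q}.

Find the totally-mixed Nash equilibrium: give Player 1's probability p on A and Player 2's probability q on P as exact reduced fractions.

P1 indiff ⇒ q·0+(1-q)·5 = q·6+(1-q)·3 ⇒ q(-6) = (1-q)(-2) ⇒ q = 1/4
P2 indiff ⇒ p·0+(1-p)·6 = p·2+(1-p)·0 ⇒ p(-2) = (1-p)(-6) ⇒ p = 3/4

(p,q) = (3/4, 1/4)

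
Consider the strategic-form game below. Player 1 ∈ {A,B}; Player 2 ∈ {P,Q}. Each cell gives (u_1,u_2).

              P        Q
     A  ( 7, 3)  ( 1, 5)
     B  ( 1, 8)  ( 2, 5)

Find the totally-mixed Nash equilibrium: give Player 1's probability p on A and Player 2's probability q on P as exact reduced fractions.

P1 mixes 3/5 on A; P2 mixes 1/7 on P

P1 indiff ⇒ q·7+(1-q)·1 = q·1+(1-q)·2 ⇒ q(6) = (1-q)(1) ⇒ q = 1/7
P2 indiff ⇒ p·3+(1-p)·8 = p·5+(1-p)·5 ⇒ p(-2) = (1-p)(-3) ⇒ p = 3/5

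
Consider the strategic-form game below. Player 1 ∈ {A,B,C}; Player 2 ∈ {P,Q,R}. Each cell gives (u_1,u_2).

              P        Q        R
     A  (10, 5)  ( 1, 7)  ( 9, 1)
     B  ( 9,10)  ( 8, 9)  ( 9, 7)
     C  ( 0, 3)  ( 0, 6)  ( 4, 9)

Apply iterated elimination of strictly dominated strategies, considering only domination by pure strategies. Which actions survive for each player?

Survivors P1:{A,B} P2:{P,Q}

P1 drop C (A beats it: P:10>0 Q:1>0 R:9>4)
P2 drop R (P beats it: A:5>1 B:10>7)
P1→{A,B} P2→{P,Q}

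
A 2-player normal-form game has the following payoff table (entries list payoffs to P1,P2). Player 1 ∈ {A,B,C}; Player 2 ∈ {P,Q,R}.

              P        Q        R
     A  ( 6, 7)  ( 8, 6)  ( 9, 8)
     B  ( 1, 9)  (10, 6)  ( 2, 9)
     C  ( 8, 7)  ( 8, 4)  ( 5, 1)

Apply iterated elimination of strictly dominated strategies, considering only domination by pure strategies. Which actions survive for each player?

Remaining: P1:{A,C} P2:{P,R}

P2 drop Q (P beats it: A:7>6 B:9>6 C:7>4)
P1 drop B (A beats it: P:6>1 R:9>2)
P1→{A,C} P2→{P,R}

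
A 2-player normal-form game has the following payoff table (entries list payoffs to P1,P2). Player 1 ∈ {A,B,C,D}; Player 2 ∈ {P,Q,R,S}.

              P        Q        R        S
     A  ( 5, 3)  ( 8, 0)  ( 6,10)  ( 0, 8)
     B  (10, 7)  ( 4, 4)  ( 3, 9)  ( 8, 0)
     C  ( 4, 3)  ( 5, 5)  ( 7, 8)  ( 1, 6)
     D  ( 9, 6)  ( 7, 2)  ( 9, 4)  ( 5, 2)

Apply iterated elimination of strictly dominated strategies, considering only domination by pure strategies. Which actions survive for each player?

IESDS → P1:{B,D} P2:{P,R}

P1 drop C (D beats it: P:9>4 Q:7>5 R:9>7 S:5>1)
P2 drop Q (P beats it: A:3>0 B:7>4 D:6>2)
P1 drop A (D beats it: P:9>5 R:9>6 S:5>0)
P2 drop S (P beats it: B:7>0 D:6>2)
P1→{B,D} P2→{P,R}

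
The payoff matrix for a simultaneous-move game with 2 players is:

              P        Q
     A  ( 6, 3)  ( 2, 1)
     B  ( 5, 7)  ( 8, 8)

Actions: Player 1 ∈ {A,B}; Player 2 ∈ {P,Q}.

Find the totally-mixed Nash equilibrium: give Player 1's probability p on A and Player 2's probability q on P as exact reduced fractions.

P1 indiff ⇒ q·6+(1-q)·2 = q·5+(1-q)·8 ⇒ q(1) = (1-q)(6) ⇒ q = 6/7
P2 indiff ⇒ p·3+(1-p)·7 = p·1+(1-p)·8 ⇒ p(2) = (1-p)(1) ⇒ p = 1/3

P1 mixes 1/3 on A; P2 mixes 6/7 on P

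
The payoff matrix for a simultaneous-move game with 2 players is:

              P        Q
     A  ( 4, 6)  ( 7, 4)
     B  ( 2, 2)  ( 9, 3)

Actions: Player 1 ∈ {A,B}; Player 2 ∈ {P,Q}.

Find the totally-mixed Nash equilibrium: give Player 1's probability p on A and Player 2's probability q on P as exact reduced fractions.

p=1/3, q=1/2

P1 indiff ⇒ q·4+(1-q)·7 = q·2+(1-q)·9 ⇒ q(2) = (1-q)(2) ⇒ q = 1/2
P2 indiff ⇒ p·6+(1-p)·2 = p·4+(1-p)·3 ⇒ p(2) = (1-p)(1) ⇒ p = 1/3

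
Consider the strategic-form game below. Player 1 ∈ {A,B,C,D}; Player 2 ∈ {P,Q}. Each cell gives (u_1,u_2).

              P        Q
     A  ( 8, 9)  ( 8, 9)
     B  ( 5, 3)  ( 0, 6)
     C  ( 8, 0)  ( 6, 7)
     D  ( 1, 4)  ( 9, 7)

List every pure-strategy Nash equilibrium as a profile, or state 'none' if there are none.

(A,P): NE
(A,Q): not NE [P1→D gives 9>8]
(B,P): not NE [P1→C gives 8>5; P2→Q gives 6>3]
(B,Q): not NE [P1→D gives 9>0]
(C,P): not NE [P2→Q gives 7>0]
(C,Q): not NE [P1→D gives 9>6]
(D,P): not NE [P1→C gives 8>1; P2→Q gives 7>4]
(D,Q): NE

PSNE = {(A,P), (D,Q)}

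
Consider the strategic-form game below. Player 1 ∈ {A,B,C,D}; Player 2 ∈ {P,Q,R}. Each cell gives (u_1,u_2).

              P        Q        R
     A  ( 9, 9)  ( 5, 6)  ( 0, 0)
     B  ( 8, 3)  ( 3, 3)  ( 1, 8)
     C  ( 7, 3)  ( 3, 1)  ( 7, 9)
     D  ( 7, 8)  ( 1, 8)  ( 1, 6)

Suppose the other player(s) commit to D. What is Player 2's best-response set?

P2 best: {P,Q}

u_2(P vs D) = 8
u_2(Q vs D) = 8
u_2(R vs D) = 6
max payoff 8 at {P,Q}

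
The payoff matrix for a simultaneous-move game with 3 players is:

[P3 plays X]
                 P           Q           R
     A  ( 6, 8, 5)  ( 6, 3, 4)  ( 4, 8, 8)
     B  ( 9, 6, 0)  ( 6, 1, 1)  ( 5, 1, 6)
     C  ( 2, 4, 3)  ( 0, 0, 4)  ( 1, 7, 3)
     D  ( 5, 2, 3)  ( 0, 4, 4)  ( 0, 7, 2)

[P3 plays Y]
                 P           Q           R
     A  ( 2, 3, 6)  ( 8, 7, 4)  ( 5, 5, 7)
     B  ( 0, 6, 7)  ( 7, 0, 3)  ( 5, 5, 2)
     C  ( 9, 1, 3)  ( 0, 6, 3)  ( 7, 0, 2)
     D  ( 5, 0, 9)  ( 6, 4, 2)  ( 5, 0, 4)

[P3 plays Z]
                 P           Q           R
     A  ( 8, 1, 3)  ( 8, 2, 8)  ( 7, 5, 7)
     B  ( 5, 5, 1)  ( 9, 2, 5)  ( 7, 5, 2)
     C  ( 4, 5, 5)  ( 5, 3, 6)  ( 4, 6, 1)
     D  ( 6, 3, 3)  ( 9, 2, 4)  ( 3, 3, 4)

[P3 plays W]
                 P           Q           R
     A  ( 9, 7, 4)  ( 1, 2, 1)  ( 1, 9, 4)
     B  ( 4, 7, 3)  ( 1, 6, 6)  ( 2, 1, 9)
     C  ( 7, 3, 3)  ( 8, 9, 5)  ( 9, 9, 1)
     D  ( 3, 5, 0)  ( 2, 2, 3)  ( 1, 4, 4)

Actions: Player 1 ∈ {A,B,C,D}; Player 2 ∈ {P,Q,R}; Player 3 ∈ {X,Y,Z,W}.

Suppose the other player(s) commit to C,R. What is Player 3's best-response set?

BR_3 = {X}

u_3(X vs C,R) = 3
u_3(Y vs C,R) = 2
u_3(Z vs C,R) = 1
u_3(W vs C,R) = 1
max payoff 3 at {X}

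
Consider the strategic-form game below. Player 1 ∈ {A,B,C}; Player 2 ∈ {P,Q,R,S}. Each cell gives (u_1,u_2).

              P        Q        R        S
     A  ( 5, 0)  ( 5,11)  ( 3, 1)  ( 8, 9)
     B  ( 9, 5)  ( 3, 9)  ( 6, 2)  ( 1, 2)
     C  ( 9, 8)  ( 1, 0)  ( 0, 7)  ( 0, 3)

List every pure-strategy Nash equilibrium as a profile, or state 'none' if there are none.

Nash profiles: (A,Q), (C,P)

(A,P): not NE [P1→C gives 9>5; P2→Q gives 11>0]
(A,Q): NE
(A,R): not NE [P1→B gives 6>3; P2→Q gives 11>1]
(A,S): not NE [P2→Q gives 11>9]
(B,P): not NE [P2→Q gives 9>5]
(B,Q): not NE [P1→A gives 5>3]
(B,R): not NE [P2→Q gives 9>2]
(B,S): not NE [P1→A gives 8>1; P2→Q gives 9>2]
(C,P): NE
(C,Q): not NE [P1→A gives 5>1; P2→P gives 8>0]
(C,R): not NE [P1→B gives 6>0; P2→P gives 8>7]
(C,S): not NE [P1→A gives 8>0; P2→P gives 8>3]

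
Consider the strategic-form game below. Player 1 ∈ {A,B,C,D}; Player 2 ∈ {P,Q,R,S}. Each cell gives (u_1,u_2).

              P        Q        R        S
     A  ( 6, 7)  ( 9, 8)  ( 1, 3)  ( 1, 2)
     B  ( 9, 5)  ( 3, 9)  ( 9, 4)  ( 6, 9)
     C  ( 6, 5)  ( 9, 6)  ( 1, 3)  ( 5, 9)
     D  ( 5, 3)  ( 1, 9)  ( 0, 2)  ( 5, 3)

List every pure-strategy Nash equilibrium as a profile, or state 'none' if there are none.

NE set: (A,Q), (B,S)

(A,P): not NE [P1→B gives 9>6; P2→Q gives 8>7]
(A,Q): NE
(A,R): not NE [P1→B gives 9>1; P2→Q gives 8>3]
(A,S): not NE [P1→B gives 6>1; P2→Q gives 8>2]
(B,P): not NE [P2→S gives 9>5]
(B,Q): not NE [P1→C gives 9>3]
(B,R): not NE [P2→S gives 9>4]
(B,S): NE
(C,P): not NE [P1→B gives 9>6; P2→S gives 9>5]
(C,Q): not NE [P2→S gives 9>6]
(C,R): not NE [P1→B gives 9>1; P2→S gives 9>3]
(C,S): not NE [P1→B gives 6>5]
(D,P): not NE [P1→B gives 9>5; P2→Q gives 9>3]
(D,Q): not NE [P1→C gives 9>1]
(D,R): not NE [P1→B gives 9>0; P2→Q gives 9>2]
(D,S): not NE [P1→B gives 6>5; P2→Q gives 9>3]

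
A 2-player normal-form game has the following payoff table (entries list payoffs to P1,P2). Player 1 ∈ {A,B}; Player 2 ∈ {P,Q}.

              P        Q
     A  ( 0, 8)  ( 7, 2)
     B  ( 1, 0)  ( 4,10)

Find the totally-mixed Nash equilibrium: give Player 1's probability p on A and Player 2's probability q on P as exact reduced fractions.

p=5/8, q=3/4

P1 indiff ⇒ q·0+(1-q)·7 = q·1+(1-q)·4 ⇒ q(-1) = (1-q)(-3) ⇒ q = 3/4
P2 indiff ⇒ p·8+(1-p)·0 = p·2+(1-p)·10 ⇒ p(6) = (1-p)(10) ⇒ p = 5/8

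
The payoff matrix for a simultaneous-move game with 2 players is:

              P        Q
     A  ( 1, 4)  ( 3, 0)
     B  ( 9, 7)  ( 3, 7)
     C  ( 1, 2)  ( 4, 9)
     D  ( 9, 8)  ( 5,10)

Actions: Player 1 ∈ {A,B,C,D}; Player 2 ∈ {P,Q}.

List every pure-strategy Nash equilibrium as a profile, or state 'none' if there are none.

(A,P): not NE [P1→D gives 9>1]
(A,Q): not NE [P1→D gives 5>3; P2→P gives 4>0]
(B,P): NE
(B,Q): not NE [P1→D gives 5>3]
(C,P): not NE [P1→D gives 9>1; P2→Q gives 9>2]
(C,Q): not NE [P1→D gives 5>4]
(D,P): not NE [P2→Q gives 10>8]
(D,Q): NE

PSNE = {(B,P), (D,Q)}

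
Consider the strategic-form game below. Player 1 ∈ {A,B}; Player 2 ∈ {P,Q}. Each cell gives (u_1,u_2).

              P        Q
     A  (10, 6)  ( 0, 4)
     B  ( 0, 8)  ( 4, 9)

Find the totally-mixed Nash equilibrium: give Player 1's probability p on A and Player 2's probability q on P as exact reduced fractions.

P1 indiff ⇒ q·10+(1-q)·0 = q·0+(1-q)·4 ⇒ q(10) = (1-q)(4) ⇒ q = 2/7
P2 indiff ⇒ p·6+(1-p)·8 = p·4+(1-p)·9 ⇒ p(2) = (1-p)(1) ⇒ p = 1/3

p=1/3, q=2/7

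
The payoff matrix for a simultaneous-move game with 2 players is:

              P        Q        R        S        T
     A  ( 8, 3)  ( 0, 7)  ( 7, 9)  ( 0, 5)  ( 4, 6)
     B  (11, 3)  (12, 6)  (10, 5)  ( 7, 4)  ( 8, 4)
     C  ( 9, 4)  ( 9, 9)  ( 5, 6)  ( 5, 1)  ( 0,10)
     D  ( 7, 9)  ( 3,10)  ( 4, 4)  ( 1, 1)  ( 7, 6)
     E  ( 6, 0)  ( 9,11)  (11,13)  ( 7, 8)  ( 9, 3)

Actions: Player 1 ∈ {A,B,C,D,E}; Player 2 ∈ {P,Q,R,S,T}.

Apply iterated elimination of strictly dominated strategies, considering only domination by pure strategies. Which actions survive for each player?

P1 drop A (B beats it: P:11>8 Q:12>0 R:10>7 S:7>0 T:8>4)
P1 drop C (B beats it: P:11>9 Q:12>9 R:10>5 S:7>5 T:8>0)
P1 drop D (B beats it: P:11>7 Q:12>3 R:10>4 S:7>1 T:8>7)
P2 drop P (Q beats it: B:6>3 E:11>0)
P2 drop S (Q beats it: B:6>4 E:11>8)
P2 drop T (Q beats it: B:6>4 E:11>3)
P1→{B,E} P2→{Q,R}

Survivors P1:{B,E} P2:{Q,R}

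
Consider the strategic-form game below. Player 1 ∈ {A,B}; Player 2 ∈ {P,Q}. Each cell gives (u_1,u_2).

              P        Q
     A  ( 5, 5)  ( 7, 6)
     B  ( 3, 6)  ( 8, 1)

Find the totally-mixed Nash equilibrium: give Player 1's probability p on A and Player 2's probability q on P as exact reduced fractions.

P1 indiff ⇒ q·5+(1-q)·7 = q·3+(1-q)·8 ⇒ q(2) = (1-q)(1) ⇒ q = 1/3
P2 indiff ⇒ p·5+(1-p)·6 = p·6+(1-p)·1 ⇒ p(-1) = (1-p)(-5) ⇒ p = 5/6

(p,q) = (5/6, 1/3)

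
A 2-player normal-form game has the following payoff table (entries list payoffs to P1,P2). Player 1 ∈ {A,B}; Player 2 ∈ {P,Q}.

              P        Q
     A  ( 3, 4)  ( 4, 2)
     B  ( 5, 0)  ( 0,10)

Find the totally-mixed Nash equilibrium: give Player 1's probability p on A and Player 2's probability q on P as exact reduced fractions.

P1 indiff ⇒ q·3+(1-q)·4 = q·5+(1-q)·0 ⇒ q(-2) = (1-q)(-4) ⇒ q = 2/3
P2 indiff ⇒ p·4+(1-p)·0 = p·2+(1-p)·10 ⇒ p(2) = (1-p)(10) ⇒ p = 5/6

(p,q) = (5/6, 2/3)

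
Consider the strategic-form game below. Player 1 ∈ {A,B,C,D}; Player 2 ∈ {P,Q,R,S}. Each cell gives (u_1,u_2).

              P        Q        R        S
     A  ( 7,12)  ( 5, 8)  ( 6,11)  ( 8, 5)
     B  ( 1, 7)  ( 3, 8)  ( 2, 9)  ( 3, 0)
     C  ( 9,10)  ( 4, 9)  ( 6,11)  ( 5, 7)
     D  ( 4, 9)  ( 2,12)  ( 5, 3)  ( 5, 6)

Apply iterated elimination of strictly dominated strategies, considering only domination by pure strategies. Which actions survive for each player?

P1 drop B (A beats it: P:7>1 Q:5>3 R:6>2 S:8>3)
P1 drop D (A beats it: P:7>4 Q:5>2 R:6>5 S:8>5)
P2 drop Q (P beats it: A:12>8 C:10>9)
P2 drop S (P beats it: A:12>5 C:10>7)
P1→{A,C} P2→{P,R}

Survivors P1:{A,C} P2:{P,R}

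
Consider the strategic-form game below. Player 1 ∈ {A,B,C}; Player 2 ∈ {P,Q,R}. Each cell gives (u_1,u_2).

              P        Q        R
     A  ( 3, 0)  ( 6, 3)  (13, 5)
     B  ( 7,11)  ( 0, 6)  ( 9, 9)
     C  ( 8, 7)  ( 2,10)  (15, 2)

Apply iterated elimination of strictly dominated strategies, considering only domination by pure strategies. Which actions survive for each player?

Remaining: P1:{A,C} P2:{Q,R}

P1 drop B (C beats it: P:8>7 Q:2>0 R:15>9)
P2 drop P (Q beats it: A:3>0 C:10>7)
P1→{A,C} P2→{Q,R}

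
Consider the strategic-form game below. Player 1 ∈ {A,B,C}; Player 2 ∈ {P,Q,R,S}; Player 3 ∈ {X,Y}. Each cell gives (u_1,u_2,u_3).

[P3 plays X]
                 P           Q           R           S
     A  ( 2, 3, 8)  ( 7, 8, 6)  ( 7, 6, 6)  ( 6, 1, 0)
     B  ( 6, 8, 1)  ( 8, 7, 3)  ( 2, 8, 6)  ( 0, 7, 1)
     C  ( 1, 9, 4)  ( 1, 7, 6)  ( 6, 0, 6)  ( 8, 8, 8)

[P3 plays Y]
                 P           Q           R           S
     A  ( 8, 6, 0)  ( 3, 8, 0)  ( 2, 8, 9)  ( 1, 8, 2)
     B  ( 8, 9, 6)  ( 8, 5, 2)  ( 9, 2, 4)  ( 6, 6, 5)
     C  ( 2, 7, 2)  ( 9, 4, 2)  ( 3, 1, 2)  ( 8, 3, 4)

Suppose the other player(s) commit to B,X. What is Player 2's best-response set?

BR_2 = {P,R}

u_2(P vs B,X) = 8
u_2(Q vs B,X) = 7
u_2(R vs B,X) = 8
u_2(S vs B,X) = 7
max payoff 8 at {P,R}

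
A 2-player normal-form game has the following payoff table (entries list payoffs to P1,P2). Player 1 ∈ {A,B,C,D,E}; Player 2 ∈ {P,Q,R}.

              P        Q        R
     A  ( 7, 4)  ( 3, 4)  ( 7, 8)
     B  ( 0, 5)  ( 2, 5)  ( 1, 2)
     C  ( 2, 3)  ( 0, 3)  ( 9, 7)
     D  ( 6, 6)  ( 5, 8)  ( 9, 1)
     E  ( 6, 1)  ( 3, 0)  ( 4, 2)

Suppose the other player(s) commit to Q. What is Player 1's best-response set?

P1 best: {D}

u_1(A vs Q) = 3
u_1(B vs Q) = 2
u_1(C vs Q) = 0
u_1(D vs Q) = 5
u_1(E vs Q) = 3
max payoff 5 at {D}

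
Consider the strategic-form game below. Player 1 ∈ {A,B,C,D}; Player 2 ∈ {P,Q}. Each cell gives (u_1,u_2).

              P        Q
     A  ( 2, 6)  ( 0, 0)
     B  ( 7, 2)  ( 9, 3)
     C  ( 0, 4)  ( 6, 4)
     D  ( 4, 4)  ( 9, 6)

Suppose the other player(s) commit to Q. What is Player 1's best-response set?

u_1(A vs Q) = 0
u_1(B vs Q) = 9
u_1(C vs Q) = 6
u_1(D vs Q) = 9
max payoff 9 at {B,D}

BR_1 = {B,D}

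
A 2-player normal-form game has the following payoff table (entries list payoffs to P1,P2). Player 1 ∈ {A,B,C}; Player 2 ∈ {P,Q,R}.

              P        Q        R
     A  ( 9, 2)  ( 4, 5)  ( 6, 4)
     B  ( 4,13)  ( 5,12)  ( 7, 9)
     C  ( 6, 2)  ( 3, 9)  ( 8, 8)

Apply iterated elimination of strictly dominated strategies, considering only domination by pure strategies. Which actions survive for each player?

P2 drop R (Q beats it: A:5>4 B:12>9 C:9>8)
P1 drop C (A beats it: P:9>6 Q:4>3)
P1→{A,B} P2→{P,Q}

IESDS → P1:{A,B} P2:{P,Q}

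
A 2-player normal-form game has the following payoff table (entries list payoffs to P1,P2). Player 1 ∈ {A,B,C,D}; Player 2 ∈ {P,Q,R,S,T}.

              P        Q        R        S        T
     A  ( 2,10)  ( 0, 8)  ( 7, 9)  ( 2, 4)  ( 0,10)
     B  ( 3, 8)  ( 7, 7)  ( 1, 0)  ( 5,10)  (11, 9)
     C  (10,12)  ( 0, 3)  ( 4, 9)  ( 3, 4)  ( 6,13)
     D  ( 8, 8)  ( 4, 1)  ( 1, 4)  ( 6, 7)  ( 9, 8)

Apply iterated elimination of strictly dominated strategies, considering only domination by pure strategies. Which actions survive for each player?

Remaining: P1:{B,C,D} P2:{P,S,T}

P2 drop Q (P beats it: A:10>8 B:8>7 C:12>3 D:8>1)
P2 drop R (P beats it: A:10>9 B:8>0 C:12>9 D:8>4)
P1 drop A (B beats it: P:3>2 S:5>2 T:11>0)
P1→{B,C,D} P2→{P,S,T}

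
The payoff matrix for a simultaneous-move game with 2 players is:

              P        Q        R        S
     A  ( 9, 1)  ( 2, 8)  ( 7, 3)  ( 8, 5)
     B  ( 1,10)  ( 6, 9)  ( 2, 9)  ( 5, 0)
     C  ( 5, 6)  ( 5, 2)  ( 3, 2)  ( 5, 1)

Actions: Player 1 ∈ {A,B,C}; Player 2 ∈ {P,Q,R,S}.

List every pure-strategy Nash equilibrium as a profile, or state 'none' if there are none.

(A,P): not NE [P2→Q gives 8>1]
(A,Q): not NE [P1→B gives 6>2]
(A,R): not NE [P2→Q gives 8>3]
(A,S): not NE [P2→Q gives 8>5]
(B,P): not NE [P1→A gives 9>1]
(B,Q): not NE [P2→P gives 10>9]
(B,R): not NE [P1→A gives 7>2; P2→P gives 10>9]
(B,S): not NE [P1→A gives 8>5; P2→P gives 10>0]
(C,P): not NE [P1→A gives 9>5]
(C,Q): not NE [P1→B gives 6>5; P2→P gives 6>2]
(C,R): not NE [P1→A gives 7>3; P2→P gives 6>2]
(C,S): not NE [P1→A gives 8>5; P2→P gives 6>1]

Equilibria: none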